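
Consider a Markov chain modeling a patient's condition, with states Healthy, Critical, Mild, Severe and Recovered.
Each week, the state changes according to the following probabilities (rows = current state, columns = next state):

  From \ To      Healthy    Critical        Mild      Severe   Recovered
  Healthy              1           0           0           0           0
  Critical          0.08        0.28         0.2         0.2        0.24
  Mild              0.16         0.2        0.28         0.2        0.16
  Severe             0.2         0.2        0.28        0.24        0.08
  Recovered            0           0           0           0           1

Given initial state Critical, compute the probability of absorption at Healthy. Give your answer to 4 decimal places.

0.3973

Let h(s) be the probability of absorption at Healthy starting from transient state s. Then h(Healthy) = 1 and h(Recovered) = 0. By first-step analysis:
h(Critical) = 0.08·1 + 0.28·h(Critical) + 0.2·h(Mild) + 0.2·h(Severe) + 0.24·0
h(Mild) = 0.16·1 + 0.2·h(Critical) + 0.28·h(Mild) + 0.2·h(Severe) + 0.16·0
h(Severe) = 0.2·1 + 0.2·h(Critical) + 0.28·h(Mild) + 0.24·h(Severe) + 0.08·0
Solving: h(Critical) = 0.3973, h(Mild) = 0.4843, h(Severe) = 0.5462.
Starting from Critical, the probability is 0.3973.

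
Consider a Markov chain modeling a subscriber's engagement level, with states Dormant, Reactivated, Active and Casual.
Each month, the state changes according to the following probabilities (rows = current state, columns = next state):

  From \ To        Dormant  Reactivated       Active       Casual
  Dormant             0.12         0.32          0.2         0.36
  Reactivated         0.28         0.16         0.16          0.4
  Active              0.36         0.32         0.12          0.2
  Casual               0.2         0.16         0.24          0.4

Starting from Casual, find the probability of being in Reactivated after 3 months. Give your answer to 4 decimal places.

0.2281

Propagate the distribution vector 3 months from Casual.
After 0 months: (0.0000, 0.0000, 0.0000, 1.0000)
After 1 month: (0.2000, 0.1600, 0.2400, 0.4000)
After 2 months: (0.2352, 0.2304, 0.1904, 0.3440)
After 3 months: (0.2301, 0.2281, 0.1893, 0.3525)
P(in Reactivated after 3 months) = 0.2281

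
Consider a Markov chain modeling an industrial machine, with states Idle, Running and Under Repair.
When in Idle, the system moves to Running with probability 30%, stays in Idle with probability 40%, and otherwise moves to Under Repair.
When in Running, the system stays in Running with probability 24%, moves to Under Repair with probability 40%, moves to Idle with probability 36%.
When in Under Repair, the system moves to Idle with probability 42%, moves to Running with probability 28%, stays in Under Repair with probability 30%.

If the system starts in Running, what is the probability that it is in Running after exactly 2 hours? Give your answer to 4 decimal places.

Sum over the intermediate state after 1 hour:
P = P(Running→Idle)·P(Idle→Running) + P(Running→Running)·P(Running→Running) + P(Running→Under Repair)·P(Under Repair→Running)
  = 0.36×0.3 + 0.24×0.24 + 0.4×0.28
  = 0.1080 + 0.0576 + 0.1120 = 0.2776

0.2776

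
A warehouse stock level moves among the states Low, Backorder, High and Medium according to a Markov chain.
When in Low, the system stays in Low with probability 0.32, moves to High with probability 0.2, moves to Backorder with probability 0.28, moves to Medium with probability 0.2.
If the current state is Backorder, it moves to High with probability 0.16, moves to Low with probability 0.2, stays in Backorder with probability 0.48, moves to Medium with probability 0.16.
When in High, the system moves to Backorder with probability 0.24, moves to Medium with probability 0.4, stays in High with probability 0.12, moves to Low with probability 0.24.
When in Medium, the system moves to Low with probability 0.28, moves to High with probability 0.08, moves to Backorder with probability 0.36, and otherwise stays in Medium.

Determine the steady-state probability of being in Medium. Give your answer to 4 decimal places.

0.2332

Let the stationary distribution be π with π = πP and π_1 + π_2 + π_3 + π_4 = 1.
π_1 = 0.32·π_1 + 0.2·π_2 + 0.24·π_3 + 0.28·π_4
π_2 = 0.28·π_1 + 0.48·π_2 + 0.24·π_3 + 0.36·π_4
π_3 = 0.2·π_1 + 0.16·π_2 + 0.12·π_3 + 0.08·π_4
Solving with the normalization constraint gives π = (0.2551, 0.3660, 0.1457, 0.2332).
So the stationary probability of Medium is 0.2332.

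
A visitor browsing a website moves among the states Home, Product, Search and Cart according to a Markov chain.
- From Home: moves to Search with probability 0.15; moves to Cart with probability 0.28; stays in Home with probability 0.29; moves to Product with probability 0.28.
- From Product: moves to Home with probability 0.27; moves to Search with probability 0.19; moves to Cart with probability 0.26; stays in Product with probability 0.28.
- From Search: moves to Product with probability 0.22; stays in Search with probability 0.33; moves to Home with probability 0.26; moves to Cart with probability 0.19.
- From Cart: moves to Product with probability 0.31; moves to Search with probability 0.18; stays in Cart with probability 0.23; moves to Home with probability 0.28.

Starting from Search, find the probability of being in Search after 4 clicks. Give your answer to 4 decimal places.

Propagate the distribution vector 4 clicks from Search.
After 0 clicks: (0.0000, 0.0000, 1.0000, 0.0000)
After 1 click: (0.2600, 0.2200, 0.3300, 0.1900)
After 2 clicks: (0.2738, 0.2659, 0.2239, 0.2364)
After 3 clicks: (0.2756, 0.2737, 0.2080, 0.2427)
After 4 clicks: (0.2759, 0.2748, 0.2057, 0.2437)
P(in Search after 4 clicks) = 0.2057

0.2057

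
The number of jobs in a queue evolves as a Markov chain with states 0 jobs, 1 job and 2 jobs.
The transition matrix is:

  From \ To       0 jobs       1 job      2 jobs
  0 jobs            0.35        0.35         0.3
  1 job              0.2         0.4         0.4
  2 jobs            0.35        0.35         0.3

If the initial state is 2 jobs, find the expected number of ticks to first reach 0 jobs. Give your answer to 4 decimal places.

Let t(s) be the expected number of ticks to first reach 0 jobs from state s, with t(0 jobs) = 0. Conditioning on the first tick:
t(1 job) = 1 + 0.4·t(1 job) + 0.4·t(2 jobs)
t(2 jobs) = 1 + 0.35·t(1 job) + 0.3·t(2 jobs)
Solving: t(1 job) = 3.9286, t(2 jobs) = 3.3929.
Expected ticks from 2 jobs to 0 jobs: 3.3929.

3.3929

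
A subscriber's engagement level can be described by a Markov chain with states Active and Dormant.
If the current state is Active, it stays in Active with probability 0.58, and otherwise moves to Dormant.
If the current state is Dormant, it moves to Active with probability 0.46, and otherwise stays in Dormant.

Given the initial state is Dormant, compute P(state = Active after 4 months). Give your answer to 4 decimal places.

Propagate the distribution vector 4 months from Dormant.
After 0 months: (0.0000, 1.0000)
After 1 month: (0.4600, 0.5400)
After 2 months: (0.5152, 0.4848)
After 3 months: (0.5218, 0.4782)
After 4 months: (0.5226, 0.4774)
P(in Active after 4 months) = 0.5226

0.5226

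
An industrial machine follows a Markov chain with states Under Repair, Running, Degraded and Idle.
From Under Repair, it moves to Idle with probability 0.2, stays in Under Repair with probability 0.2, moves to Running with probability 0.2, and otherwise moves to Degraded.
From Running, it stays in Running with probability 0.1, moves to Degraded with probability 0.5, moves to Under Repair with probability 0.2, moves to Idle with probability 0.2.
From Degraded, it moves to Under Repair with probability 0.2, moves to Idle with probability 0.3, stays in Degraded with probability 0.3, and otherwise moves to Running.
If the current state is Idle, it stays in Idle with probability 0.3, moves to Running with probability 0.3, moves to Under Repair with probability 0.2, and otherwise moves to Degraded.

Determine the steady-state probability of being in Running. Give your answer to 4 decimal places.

0.2054

Let the stationary distribution be π with π = πP and π_1 + π_2 + π_3 + π_4 = 1.
π_1 = 0.2·π_1 + 0.2·π_2 + 0.2·π_3 + 0.2·π_4
π_2 = 0.2·π_1 + 0.1·π_2 + 0.2·π_3 + 0.3·π_4
π_3 = 0.4·π_1 + 0.5·π_2 + 0.3·π_3 + 0.2·π_4
Solving with the normalization constraint gives π = (0.2000, 0.2054, 0.3351, 0.2595).
So the stationary probability of Running is 0.2054.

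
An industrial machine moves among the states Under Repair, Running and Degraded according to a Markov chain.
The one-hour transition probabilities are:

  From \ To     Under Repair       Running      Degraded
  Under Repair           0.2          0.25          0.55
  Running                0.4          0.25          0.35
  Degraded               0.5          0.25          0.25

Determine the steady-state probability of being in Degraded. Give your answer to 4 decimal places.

0.3846

Let the stationary distribution be π with π = πP and π_1 + π_2 + π_3 = 1.
π_1 = 0.2·π_1 + 0.4·π_2 + 0.5·π_3
π_2 = 0.25·π_1 + 0.25·π_2 + 0.25·π_3
Solving with the normalization constraint gives π = (0.3654, 0.2500, 0.3846).
So the stationary probability of Degraded is 0.3846.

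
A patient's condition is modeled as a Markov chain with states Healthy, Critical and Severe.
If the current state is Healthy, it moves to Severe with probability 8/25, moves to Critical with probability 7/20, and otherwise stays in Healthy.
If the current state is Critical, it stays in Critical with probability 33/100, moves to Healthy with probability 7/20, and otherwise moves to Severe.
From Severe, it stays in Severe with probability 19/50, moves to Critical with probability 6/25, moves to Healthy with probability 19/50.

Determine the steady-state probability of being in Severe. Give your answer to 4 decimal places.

0.3404

Let the stationary distribution be π with π = πP and π_1 + π_2 + π_3 = 1.
π_1 = 0.33·π_1 + 0.35·π_2 + 0.38·π_3
π_2 = 0.35·π_1 + 0.33·π_2 + 0.24·π_3
Solving with the normalization constraint gives π = (0.3531, 0.3064, 0.3404).
So the stationary probability of Severe is 0.3404.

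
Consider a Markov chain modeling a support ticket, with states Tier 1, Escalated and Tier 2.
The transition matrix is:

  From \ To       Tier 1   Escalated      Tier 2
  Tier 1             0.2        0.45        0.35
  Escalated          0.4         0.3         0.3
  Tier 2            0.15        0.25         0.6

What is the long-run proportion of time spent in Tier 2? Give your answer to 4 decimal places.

0.4457

Let the stationary distribution be π with π = πP and π_1 + π_2 + π_3 = 1.
π_1 = 0.2·π_1 + 0.4·π_2 + 0.15·π_3
π_2 = 0.45·π_1 + 0.3·π_2 + 0.25·π_3
Solving with the normalization constraint gives π = (0.2405, 0.3138, 0.4457).
So the stationary probability of Tier 2 is 0.4457.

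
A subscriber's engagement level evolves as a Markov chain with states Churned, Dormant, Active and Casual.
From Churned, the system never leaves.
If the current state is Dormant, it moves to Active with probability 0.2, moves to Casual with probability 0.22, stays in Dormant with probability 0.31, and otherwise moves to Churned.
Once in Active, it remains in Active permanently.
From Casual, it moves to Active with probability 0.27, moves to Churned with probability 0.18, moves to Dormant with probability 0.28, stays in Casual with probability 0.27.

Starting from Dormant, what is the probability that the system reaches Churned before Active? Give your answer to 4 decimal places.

Let h(s) be the probability of absorption at Churned starting from transient state s. Then h(Churned) = 1 and h(Active) = 0. By first-step analysis:
h(Dormant) = 0.27·1 + 0.31·h(Dormant) + 0.2·0 + 0.22·h(Casual)
h(Casual) = 0.18·1 + 0.28·h(Dormant) + 0.27·0 + 0.27·h(Casual)
Solving: h(Dormant) = 0.5354, h(Casual) = 0.4519.
Starting from Dormant, the probability is 0.5354.

0.5354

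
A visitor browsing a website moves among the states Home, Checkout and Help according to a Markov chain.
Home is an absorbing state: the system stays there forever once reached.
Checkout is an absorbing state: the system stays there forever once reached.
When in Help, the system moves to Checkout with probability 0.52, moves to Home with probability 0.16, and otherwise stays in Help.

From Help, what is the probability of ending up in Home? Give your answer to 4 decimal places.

Let h(s) be the probability of absorption at Home starting from transient state s. Then h(Home) = 1 and h(Checkout) = 0. By first-step analysis:
h(Help) = 0.16·1 + 0.52·0 + 0.32·h(Help)
Solving: h(Help) = 0.2353.
Starting from Help, the probability is 0.2353.

0.2353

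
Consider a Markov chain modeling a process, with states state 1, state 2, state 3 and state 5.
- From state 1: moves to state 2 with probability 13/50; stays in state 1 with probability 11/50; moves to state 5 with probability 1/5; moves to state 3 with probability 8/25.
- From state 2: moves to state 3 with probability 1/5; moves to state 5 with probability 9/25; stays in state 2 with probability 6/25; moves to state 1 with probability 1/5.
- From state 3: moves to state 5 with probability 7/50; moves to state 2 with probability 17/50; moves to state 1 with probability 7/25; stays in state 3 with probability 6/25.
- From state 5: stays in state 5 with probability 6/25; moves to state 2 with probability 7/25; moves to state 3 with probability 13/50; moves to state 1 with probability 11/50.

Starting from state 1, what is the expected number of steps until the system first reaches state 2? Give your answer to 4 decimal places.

Let t(s) be the expected number of steps to first reach state 2 from state s, with t(state 2) = 0. Conditioning on the first step:
t(state 1) = 1 + 0.22·t(state 1) + 0.32·t(state 3) + 0.2·t(state 5)
t(state 3) = 1 + 0.28·t(state 1) + 0.24·t(state 3) + 0.14·t(state 5)
t(state 5) = 1 + 0.22·t(state 1) + 0.26·t(state 3) + 0.24·t(state 5)
Solving: t(state 1) = 3.4884, t(state 3) = 3.2331, t(state 5) = 3.4317.
Expected steps from state 1 to state 2: 3.4884.

3.4884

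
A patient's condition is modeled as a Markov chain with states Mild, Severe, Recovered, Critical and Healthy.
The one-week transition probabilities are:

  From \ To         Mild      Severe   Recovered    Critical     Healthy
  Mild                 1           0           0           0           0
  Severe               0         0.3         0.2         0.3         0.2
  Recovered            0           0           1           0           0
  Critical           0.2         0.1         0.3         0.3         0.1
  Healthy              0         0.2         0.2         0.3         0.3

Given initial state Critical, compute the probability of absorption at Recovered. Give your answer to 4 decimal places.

Let h(s) be the probability of absorption at Recovered starting from transient state s. Then h(Recovered) = 1 and h(Mild) = 0. By first-step analysis:
h(Severe) = 0.3·h(Severe) + 0.2·1 + 0.3·h(Critical) + 0.2·h(Healthy)
h(Critical) = 0.2·0 + 0.1·h(Severe) + 0.3·1 + 0.3·h(Critical) + 0.1·h(Healthy)
h(Healthy) = 0.2·h(Severe) + 0.2·1 + 0.3·h(Critical) + 0.3·h(Healthy)
Solving: h(Severe) = 0.7931, h(Critical) = 0.6552, h(Healthy) = 0.7931.
Starting from Critical, the probability is 0.6552.

0.6552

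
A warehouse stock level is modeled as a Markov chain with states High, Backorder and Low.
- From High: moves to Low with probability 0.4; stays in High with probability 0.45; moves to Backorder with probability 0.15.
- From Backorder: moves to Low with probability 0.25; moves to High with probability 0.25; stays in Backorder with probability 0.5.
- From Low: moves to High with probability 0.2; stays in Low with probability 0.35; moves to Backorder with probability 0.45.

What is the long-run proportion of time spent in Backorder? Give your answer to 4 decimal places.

Let the stationary distribution be π with π = πP and π_1 + π_2 + π_3 = 1.
π_1 = 0.45·π_1 + 0.25·π_2 + 0.2·π_3
π_2 = 0.15·π_1 + 0.5·π_2 + 0.45·π_3
Solving with the normalization constraint gives π = (0.2921, 0.3814, 0.3265).
So the stationary probability of Backorder is 0.3814.

0.3814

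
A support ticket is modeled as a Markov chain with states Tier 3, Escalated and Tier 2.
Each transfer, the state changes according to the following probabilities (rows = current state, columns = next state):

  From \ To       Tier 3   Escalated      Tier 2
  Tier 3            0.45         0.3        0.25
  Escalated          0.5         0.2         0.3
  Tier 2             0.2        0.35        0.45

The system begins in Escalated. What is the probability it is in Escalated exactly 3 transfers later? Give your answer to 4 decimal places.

0.2865

Propagate the distribution vector 3 transfers from Escalated.
After 0 transfers: (0.0000, 1.0000, 0.0000)
After 1 transfer: (0.5000, 0.2000, 0.3000)
After 2 transfers: (0.3850, 0.2950, 0.3200)
After 3 transfers: (0.3848, 0.2865, 0.3288)
P(in Escalated after 3 transfers) = 0.2865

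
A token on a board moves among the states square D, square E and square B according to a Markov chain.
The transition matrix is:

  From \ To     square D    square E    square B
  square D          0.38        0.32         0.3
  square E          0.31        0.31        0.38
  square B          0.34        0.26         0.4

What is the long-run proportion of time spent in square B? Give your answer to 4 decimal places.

Let the stationary distribution be π with π = πP and π_1 + π_2 + π_3 = 1.
π_1 = 0.38·π_1 + 0.31·π_2 + 0.34·π_3
π_2 = 0.32·π_1 + 0.31·π_2 + 0.26·π_3
Solving with the normalization constraint gives π = (0.3449, 0.2955, 0.3596).
So the stationary probability of square B is 0.3596.

0.3596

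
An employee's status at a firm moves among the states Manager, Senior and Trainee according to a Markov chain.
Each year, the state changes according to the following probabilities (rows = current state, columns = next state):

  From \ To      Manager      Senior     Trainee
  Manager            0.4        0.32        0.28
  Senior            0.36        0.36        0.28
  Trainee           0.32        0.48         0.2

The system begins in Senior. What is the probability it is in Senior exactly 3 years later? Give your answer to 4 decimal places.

0.3764

Propagate the distribution vector 3 years from Senior.
After 0 years: (0.0000, 1.0000, 0.0000)
After 1 year: (0.3600, 0.3600, 0.2800)
After 2 years: (0.3632, 0.3792, 0.2576)
After 3 years: (0.3642, 0.3764, 0.2594)
P(in Senior after 3 years) = 0.3764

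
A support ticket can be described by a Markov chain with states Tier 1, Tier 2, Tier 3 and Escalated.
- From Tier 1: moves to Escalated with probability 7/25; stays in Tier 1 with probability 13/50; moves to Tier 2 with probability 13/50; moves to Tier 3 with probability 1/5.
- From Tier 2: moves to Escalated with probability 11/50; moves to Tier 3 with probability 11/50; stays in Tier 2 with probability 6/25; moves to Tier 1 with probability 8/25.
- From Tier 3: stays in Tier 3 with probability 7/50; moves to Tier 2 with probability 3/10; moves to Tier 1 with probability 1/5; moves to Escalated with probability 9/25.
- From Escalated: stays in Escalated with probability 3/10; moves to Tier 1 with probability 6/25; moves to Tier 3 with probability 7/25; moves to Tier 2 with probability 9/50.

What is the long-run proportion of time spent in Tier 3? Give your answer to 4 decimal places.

Let the stationary distribution be π with π = πP and π_1 + π_2 + π_3 + π_4 = 1.
π_1 = 0.26·π_1 + 0.32·π_2 + 0.2·π_3 + 0.24·π_4
π_2 = 0.26·π_1 + 0.24·π_2 + 0.3·π_3 + 0.18·π_4
π_3 = 0.2·π_1 + 0.22·π_2 + 0.14·π_3 + 0.28·π_4
Solving with the normalization constraint gives π = (0.2558, 0.2407, 0.2150, 0.2885).
So the stationary probability of Tier 3 is 0.2150.

0.2150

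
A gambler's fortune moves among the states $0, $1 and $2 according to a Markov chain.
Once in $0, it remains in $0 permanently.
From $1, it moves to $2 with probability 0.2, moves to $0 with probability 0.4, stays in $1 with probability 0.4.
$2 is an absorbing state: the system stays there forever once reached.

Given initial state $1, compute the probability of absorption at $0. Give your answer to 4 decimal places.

Let h(s) be the probability of absorption at $0 starting from transient state s. Then h($0) = 1 and h($2) = 0. By first-step analysis:
h($1) = 0.4·1 + 0.4·h($1) + 0.2·0
Solving: h($1) = 0.6667.
Starting from $1, the probability is 0.6667.

0.6667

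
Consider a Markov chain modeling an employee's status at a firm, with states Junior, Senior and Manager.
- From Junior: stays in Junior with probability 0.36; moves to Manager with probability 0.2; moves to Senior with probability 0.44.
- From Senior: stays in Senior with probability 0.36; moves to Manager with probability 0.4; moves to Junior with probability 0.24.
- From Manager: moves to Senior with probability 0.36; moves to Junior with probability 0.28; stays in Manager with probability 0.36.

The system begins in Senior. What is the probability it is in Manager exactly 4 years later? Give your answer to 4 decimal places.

0.3293

Propagate the distribution vector 4 years from Senior.
After 0 years: (0.0000, 1.0000, 0.0000)
After 1 year: (0.2400, 0.3600, 0.4000)
After 2 years: (0.2848, 0.3792, 0.3360)
After 3 years: (0.2876, 0.3828, 0.3296)
After 4 years: (0.2877, 0.3830, 0.3293)
P(in Manager after 4 years) = 0.3293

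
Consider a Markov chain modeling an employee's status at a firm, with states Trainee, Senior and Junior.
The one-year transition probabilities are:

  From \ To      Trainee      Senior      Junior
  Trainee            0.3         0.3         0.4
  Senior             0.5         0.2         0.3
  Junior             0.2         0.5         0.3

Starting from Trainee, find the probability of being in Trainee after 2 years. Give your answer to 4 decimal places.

Sum over the intermediate state after 1 year:
P = P(Trainee→Trainee)·P(Trainee→Trainee) + P(Trainee→Senior)·P(Senior→Trainee) + P(Trainee→Junior)·P(Junior→Trainee)
  = 0.3×0.3 + 0.3×0.5 + 0.4×0.2
  = 0.0900 + 0.1500 + 0.0800 = 0.3200

0.3200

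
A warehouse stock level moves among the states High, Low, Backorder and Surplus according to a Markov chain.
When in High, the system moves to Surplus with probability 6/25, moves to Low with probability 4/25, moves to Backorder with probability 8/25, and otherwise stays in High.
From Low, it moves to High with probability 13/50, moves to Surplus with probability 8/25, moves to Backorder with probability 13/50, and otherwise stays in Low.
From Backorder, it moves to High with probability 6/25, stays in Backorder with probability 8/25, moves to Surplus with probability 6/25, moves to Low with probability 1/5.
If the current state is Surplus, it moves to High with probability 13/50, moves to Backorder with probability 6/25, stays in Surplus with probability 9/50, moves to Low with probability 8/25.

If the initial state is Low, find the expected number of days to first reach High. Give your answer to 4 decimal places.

3.9280

Let t(s) be the expected number of days to first reach High from state s, with t(High) = 0. Conditioning on the first day:
t(Low) = 1 + 0.16·t(Low) + 0.26·t(Backorder) + 0.32·t(Surplus)
t(Backorder) = 1 + 0.2·t(Low) + 0.32·t(Backorder) + 0.24·t(Surplus)
t(Surplus) = 1 + 0.32·t(Low) + 0.24·t(Backorder) + 0.18·t(Surplus)
Solving: t(Low) = 3.9280, t(Backorder) = 4.0117, t(Surplus) = 3.9266.
Expected days from Low to High: 3.9280.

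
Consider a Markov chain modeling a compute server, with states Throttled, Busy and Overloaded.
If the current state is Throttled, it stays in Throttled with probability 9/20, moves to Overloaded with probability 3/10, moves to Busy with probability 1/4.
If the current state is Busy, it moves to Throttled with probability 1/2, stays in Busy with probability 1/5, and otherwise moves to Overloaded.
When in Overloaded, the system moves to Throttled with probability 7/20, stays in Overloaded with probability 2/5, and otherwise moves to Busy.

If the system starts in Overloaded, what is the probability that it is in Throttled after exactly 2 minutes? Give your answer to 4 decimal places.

Sum over the intermediate state after 1 minute:
P = P(Overloaded→Throttled)·P(Throttled→Throttled) + P(Overloaded→Busy)·P(Busy→Throttled) + P(Overloaded→Overloaded)·P(Overloaded→Throttled)
  = 0.35×0.45 + 0.25×0.5 + 0.4×0.35
  = 0.1575 + 0.1250 + 0.1400 = 0.4225

0.4225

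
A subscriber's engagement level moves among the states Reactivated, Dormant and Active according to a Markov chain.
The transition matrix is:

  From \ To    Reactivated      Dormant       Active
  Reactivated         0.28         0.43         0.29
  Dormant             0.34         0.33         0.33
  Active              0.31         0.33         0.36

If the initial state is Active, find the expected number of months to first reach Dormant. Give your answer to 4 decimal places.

2.7770

Let t(s) be the expected number of months to first reach Dormant from state s, with t(Dormant) = 0. Conditioning on the first month:
t(Reactivated) = 1 + 0.28·t(Reactivated) + 0.29·t(Active)
t(Active) = 1 + 0.31·t(Reactivated) + 0.36·t(Active)
Solving: t(Reactivated) = 2.5074, t(Active) = 2.7770.
Expected months from Active to Dormant: 2.7770.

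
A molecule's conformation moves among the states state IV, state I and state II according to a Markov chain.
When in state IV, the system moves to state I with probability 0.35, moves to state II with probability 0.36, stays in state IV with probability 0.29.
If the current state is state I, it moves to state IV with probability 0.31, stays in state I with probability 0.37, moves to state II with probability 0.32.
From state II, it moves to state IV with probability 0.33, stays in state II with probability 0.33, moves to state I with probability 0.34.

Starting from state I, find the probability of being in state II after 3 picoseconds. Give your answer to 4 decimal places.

0.3358

Propagate the distribution vector 3 picoseconds from state I.
After 0 picoseconds: (0.0000, 1.0000, 0.0000)
After 1 picosecond: (0.3100, 0.3700, 0.3200)
After 2 picoseconds: (0.3102, 0.3542, 0.3356)
After 3 picoseconds: (0.3105, 0.3537, 0.3358)
P(in state II after 3 picoseconds) = 0.3358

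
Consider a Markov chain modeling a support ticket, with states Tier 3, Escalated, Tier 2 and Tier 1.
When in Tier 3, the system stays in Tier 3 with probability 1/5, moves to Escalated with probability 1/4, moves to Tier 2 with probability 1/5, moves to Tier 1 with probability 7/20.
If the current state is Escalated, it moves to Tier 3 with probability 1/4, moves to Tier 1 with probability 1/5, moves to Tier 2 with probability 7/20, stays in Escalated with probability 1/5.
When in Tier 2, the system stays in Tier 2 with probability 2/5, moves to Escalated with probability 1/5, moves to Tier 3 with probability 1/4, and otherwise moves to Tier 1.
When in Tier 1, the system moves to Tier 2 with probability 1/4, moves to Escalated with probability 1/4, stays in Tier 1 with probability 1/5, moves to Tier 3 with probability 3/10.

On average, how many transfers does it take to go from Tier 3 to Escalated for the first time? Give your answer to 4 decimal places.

4.2249

Let t(s) be the expected number of transfers to first reach Escalated from state s, with t(Escalated) = 0. Conditioning on the first transfer:
t(Tier 3) = 1 + 0.2·t(Tier 3) + 0.2·t(Tier 2) + 0.35·t(Tier 1)
t(Tier 2) = 1 + 0.25·t(Tier 3) + 0.4·t(Tier 2) + 0.15·t(Tier 1)
t(Tier 1) = 1 + 0.3·t(Tier 3) + 0.25·t(Tier 2) + 0.2·t(Tier 1)
Solving: t(Tier 3) = 4.2249, t(Tier 2) = 4.4861, t(Tier 1) = 4.2362.
Expected transfers from Tier 3 to Escalated: 4.2249.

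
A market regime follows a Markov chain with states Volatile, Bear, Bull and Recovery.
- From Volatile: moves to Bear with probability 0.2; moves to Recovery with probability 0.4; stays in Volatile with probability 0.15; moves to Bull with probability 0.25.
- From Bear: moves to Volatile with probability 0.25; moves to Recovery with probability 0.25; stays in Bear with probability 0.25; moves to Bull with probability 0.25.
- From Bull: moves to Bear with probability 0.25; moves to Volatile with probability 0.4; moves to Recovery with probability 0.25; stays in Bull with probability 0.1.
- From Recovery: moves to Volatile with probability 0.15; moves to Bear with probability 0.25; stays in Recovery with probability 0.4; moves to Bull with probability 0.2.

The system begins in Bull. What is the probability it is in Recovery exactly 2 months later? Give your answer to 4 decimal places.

Propagate the distribution vector 2 months from Bull.
After 0 months: (0.0000, 0.0000, 1.0000, 0.0000)
After 1 month: (0.4000, 0.2500, 0.1000, 0.2500)
After 2 months: (0.2000, 0.2300, 0.2225, 0.3475)
P(in Recovery after 2 months) = 0.3475

0.3475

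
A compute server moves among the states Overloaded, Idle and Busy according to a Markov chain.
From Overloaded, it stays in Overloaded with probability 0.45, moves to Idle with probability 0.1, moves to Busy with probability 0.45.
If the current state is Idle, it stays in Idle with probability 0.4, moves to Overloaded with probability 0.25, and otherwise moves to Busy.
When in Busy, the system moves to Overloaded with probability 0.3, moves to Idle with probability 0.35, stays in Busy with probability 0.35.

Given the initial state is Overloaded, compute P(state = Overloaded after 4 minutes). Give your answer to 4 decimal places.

0.3378

Propagate the distribution vector 4 minutes from Overloaded.
After 0 minutes: (1.0000, 0.0000, 0.0000)
After 1 minute: (0.4500, 0.1000, 0.4500)
After 2 minutes: (0.3625, 0.2425, 0.3950)
After 3 minutes: (0.3423, 0.2715, 0.3863)
After 4 minutes: (0.3378, 0.2780, 0.3842)
P(in Overloaded after 4 minutes) = 0.3378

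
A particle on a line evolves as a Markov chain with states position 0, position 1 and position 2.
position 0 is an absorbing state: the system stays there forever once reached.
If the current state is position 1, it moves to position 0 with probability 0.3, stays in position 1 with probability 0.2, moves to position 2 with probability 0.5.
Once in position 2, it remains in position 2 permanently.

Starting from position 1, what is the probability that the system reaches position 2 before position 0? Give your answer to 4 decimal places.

0.6250

Let h(s) be the probability of absorption at position 2 starting from transient state s. Then h(position 2) = 1 and h(position 0) = 0. By first-step analysis:
h(position 1) = 0.3·0 + 0.2·h(position 1) + 0.5·1
Solving: h(position 1) = 0.6250.
Starting from position 1, the probability is 0.6250.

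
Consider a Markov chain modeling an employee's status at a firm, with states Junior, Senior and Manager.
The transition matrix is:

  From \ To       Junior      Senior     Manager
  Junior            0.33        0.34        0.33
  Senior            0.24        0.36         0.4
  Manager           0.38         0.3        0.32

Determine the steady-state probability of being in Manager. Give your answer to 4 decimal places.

Let the stationary distribution be π with π = πP and π_1 + π_2 + π_3 = 1.
π_1 = 0.33·π_1 + 0.24·π_2 + 0.38·π_3
π_2 = 0.34·π_1 + 0.36·π_2 + 0.3·π_3
Solving with the normalization constraint gives π = (0.3175, 0.3327, 0.3498).
So the stationary probability of Manager is 0.3498.

0.3498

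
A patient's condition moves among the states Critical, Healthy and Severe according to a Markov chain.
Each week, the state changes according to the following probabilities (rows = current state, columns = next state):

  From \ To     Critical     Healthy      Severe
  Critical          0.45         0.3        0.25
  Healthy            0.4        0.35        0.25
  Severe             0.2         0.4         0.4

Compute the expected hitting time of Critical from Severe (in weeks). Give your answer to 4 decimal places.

Let t(s) be the expected number of weeks to first reach Critical from state s, with t(Critical) = 0. Conditioning on the first week:
t(Healthy) = 1 + 0.35·t(Healthy) + 0.25·t(Severe)
t(Severe) = 1 + 0.4·t(Healthy) + 0.4·t(Severe)
Solving: t(Healthy) = 2.9310, t(Severe) = 3.6207.
Expected weeks from Severe to Critical: 3.6207.

3.6207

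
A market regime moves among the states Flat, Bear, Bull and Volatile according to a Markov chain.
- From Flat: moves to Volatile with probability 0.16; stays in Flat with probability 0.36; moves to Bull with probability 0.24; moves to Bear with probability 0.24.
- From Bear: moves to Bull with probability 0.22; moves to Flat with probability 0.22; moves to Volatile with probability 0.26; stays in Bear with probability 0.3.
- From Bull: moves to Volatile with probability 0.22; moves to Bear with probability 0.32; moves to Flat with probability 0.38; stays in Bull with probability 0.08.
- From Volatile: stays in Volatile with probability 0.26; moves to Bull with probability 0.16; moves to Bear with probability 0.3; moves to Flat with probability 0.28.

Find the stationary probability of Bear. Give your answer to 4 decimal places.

Let the stationary distribution be π with π = πP and π_1 + π_2 + π_3 + π_4 = 1.
π_1 = 0.36·π_1 + 0.22·π_2 + 0.38·π_3 + 0.28·π_4
π_2 = 0.24·π_1 + 0.3·π_2 + 0.32·π_3 + 0.3·π_4
π_3 = 0.24·π_1 + 0.22·π_2 + 0.08·π_3 + 0.16·π_4
Solving with the normalization constraint gives π = (0.3060, 0.2854, 0.1867, 0.2219).
So the stationary probability of Bear is 0.2854.

0.2854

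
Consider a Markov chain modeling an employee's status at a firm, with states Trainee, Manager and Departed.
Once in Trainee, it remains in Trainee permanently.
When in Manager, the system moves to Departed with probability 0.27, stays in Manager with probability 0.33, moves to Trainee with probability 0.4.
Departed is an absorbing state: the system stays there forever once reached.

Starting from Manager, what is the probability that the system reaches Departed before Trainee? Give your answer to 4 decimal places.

Let h(s) be the probability of absorption at Departed starting from transient state s. Then h(Departed) = 1 and h(Trainee) = 0. By first-step analysis:
h(Manager) = 0.4·0 + 0.33·h(Manager) + 0.27·1
Solving: h(Manager) = 0.4030.
Starting from Manager, the probability is 0.4030.

0.4030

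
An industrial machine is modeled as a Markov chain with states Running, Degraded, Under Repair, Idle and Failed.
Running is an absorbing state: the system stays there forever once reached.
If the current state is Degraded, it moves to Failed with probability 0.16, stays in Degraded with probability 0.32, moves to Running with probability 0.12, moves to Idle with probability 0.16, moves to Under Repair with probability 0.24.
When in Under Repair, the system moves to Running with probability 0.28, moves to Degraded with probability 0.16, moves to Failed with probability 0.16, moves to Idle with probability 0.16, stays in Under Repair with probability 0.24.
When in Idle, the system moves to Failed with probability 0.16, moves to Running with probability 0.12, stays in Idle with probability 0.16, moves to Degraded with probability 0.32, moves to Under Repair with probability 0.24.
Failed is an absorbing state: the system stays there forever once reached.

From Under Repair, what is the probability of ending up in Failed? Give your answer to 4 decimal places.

Let h(s) be the probability of absorption at Failed starting from transient state s. Then h(Failed) = 1 and h(Running) = 0. By first-step analysis:
h(Degraded) = 0.12·0 + 0.32·h(Degraded) + 0.24·h(Under Repair) + 0.16·h(Idle) + 0.16·1
h(Under Repair) = 0.28·0 + 0.16·h(Degraded) + 0.24·h(Under Repair) + 0.16·h(Idle) + 0.16·1
h(Idle) = 0.12·0 + 0.32·h(Degraded) + 0.24·h(Under Repair) + 0.16·h(Idle) + 0.16·1
Solving: h(Degraded) = 0.5025, h(Under Repair) = 0.4221, h(Idle) = 0.5025.
Starting from Under Repair, the probability is 0.4221.

0.4221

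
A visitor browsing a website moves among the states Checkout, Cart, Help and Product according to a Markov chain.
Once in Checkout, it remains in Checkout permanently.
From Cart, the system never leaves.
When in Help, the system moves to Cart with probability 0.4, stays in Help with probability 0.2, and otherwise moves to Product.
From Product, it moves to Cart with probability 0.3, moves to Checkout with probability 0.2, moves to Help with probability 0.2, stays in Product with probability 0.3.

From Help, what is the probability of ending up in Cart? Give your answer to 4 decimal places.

Let h(s) be the probability of absorption at Cart starting from transient state s. Then h(Cart) = 1 and h(Checkout) = 0. By first-step analysis:
h(Help) = 0.4·1 + 0.2·h(Help) + 0.4·h(Product)
h(Product) = 0.2·0 + 0.3·1 + 0.2·h(Help) + 0.3·h(Product)
Solving: h(Help) = 0.8333, h(Product) = 0.6667.
Starting from Help, the probability is 0.8333.

0.8333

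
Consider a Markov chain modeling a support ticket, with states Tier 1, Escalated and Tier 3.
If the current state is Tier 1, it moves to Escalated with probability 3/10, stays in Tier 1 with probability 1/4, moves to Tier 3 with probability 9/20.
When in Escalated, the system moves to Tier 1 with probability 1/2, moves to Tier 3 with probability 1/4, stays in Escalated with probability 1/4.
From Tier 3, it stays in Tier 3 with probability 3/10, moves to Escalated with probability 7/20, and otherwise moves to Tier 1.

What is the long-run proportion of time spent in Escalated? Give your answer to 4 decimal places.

0.3018

Let the stationary distribution be π with π = πP and π_1 + π_2 + π_3 = 1.
π_1 = 0.25·π_1 + 0.5·π_2 + 0.35·π_3
π_2 = 0.3·π_1 + 0.25·π_2 + 0.35·π_3
Solving with the normalization constraint gives π = (0.3593, 0.3018, 0.3388).
So the stationary probability of Escalated is 0.3018.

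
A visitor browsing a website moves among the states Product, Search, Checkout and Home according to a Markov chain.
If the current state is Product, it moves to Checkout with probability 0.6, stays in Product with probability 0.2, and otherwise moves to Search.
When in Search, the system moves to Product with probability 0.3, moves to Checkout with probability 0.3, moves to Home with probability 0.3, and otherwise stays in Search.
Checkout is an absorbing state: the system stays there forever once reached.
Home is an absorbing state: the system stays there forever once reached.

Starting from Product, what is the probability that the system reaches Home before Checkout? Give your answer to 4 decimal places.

0.0909

Let h(s) be the probability of absorption at Home starting from transient state s. Then h(Home) = 1 and h(Checkout) = 0. By first-step analysis:
h(Product) = 0.2·h(Product) + 0.2·h(Search) + 0.6·0
h(Search) = 0.3·h(Product) + 0.1·h(Search) + 0.3·0 + 0.3·1
Solving: h(Product) = 0.0909, h(Search) = 0.3636.
Starting from Product, the probability is 0.0909.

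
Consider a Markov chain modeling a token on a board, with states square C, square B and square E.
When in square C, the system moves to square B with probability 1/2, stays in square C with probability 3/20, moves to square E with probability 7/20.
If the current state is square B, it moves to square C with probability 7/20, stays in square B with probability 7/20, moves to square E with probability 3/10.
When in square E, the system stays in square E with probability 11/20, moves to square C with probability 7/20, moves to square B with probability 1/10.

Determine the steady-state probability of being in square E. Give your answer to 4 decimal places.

Let the stationary distribution be π with π = πP and π_1 + π_2 + π_3 = 1.
π_1 = 0.15·π_1 + 0.35·π_2 + 0.35·π_3
π_2 = 0.5·π_1 + 0.35·π_2 + 0.1·π_3
Solving with the normalization constraint gives π = (0.2917, 0.2889, 0.4194).
So the stationary probability of square E is 0.4194.

0.4194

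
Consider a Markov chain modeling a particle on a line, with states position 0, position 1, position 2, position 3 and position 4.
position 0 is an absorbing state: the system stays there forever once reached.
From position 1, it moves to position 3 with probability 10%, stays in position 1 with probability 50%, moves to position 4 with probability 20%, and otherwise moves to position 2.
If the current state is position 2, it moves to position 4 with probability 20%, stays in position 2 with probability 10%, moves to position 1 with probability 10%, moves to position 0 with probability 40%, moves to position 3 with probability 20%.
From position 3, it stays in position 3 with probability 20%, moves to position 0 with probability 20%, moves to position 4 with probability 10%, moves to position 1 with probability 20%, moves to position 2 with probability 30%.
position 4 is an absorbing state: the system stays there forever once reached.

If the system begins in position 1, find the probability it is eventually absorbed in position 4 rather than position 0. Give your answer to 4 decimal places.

0.6421

Let h(s) be the probability of absorption at position 4 starting from transient state s. Then h(position 4) = 1 and h(position 0) = 0. By first-step analysis:
h(position 1) = 0.5·h(position 1) + 0.2·h(position 2) + 0.1·h(position 3) + 0.2·1
h(position 2) = 0.4·0 + 0.1·h(position 1) + 0.1·h(position 2) + 0.2·h(position 3) + 0.2·1
h(position 3) = 0.2·0 + 0.2·h(position 1) + 0.3·h(position 2) + 0.2·h(position 3) + 0.1·1
Solving: h(position 1) = 0.6421, h(position 2) = 0.3895, h(position 3) = 0.4316.
Starting from position 1, the probability is 0.6421.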